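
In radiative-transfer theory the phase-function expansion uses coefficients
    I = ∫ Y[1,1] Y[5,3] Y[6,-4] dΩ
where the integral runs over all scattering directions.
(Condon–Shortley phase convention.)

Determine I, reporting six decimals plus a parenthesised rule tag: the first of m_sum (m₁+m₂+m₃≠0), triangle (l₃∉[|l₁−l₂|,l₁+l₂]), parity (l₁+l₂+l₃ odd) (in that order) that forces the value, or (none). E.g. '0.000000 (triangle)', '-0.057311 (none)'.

m-sum 0 ✓  L=12 even ✓  4≤6≤6 ✓
Π(2lᵢ+1) = 3×11×13 = 429
triangle coeff Δ(1,5,6) = 1/858
Σ_t [0,0]: t=0:+1/14400 = 1/14400
(3j)²=6/143 [(1 5 6; 0 0 0)], sign=+1
Σ_t [0,0]: t=0:+1/161280 = 1/161280
(3j)²=15/286 [(1 5 6; 1 3 -4)], sign=+1
⇒ 4πI² = 135/143
I = (+1)√(135/143/(4π)) = 0.27409047
No selection rule forces the value: the integral is nonzero (none).

0.274090 (none)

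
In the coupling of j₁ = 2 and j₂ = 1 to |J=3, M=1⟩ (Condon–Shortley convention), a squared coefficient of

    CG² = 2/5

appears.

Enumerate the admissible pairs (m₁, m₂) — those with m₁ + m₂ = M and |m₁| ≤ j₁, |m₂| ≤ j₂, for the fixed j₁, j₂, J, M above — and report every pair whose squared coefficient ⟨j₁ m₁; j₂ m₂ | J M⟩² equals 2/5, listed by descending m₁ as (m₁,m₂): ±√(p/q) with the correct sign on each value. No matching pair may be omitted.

(0,1): +√(2/5)

Admissible pairs with m₁+m₂ = M = 1: (0,1), (1,0), (2,-1)
  (m₁,m₂)=(2,-1): CG² = 1/15, CG = +√(1/15)
  (m₁,m₂)=(1,0): CG² = 8/15, CG = +√(8/15)
  (m₁,m₂)=(0,1): CG² = 2/5, CG = +√(2/5)   ← matches the target
Pairs with CG² = 2/5: (0,1): +√(2/5)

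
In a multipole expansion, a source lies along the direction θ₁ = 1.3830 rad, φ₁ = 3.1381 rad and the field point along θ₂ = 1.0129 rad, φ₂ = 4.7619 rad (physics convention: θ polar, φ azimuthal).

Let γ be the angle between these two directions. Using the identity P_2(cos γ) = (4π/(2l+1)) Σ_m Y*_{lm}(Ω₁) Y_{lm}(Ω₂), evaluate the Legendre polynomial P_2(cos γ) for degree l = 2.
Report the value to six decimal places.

Addition theorem: P_2(cos γ) = (4π/5) Σ_m Y*_{lm}(Ω₁) Y_{lm}(Ω₂), m = −2…2:
  term(m=-2) = (-0.103065, 0.010967)   from Y*(Ω₁)=(0.372802, -0.002604), Y(Ω₂)=(-0.276652, 0.027485)
  term(m=-1) = (-0.002605, -0.049095)   from Y*(Ω₁)=(-0.141694, 0.000495), Y(Ω₂)=(0.017172, 0.346549)
  term(m=+0) = (0.014180, 0.000000)   from Y*(Ω₁)=(-0.282413, -0.000000), Y(Ω₂)=(-0.050210, 0.000000)
  term(m=+1) = (-0.002605, 0.049095)   from Y*(Ω₁)=(0.141694, 0.000495), Y(Ω₂)=(-0.017172, 0.346549)
  term(m=+2) = (-0.103065, -0.010967)   from Y*(Ω₁)=(0.372802, 0.002604), Y(Ω₂)=(-0.276652, -0.027485)
Total Σ_m = (-0.197159, 0.000000). Multiply by 2.513274: (-0.495515, 0.000000). P_2(cos γ) = -0.495515

-0.495515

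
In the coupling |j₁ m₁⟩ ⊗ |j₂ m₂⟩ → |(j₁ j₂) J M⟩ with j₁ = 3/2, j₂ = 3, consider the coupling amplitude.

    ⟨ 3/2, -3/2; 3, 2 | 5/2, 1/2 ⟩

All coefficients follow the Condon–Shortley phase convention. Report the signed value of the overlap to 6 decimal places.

+√(3/7) = +0.654654

√[6·2!1!4!/8! · 0!3!5!1!3!2!] = √(432/7)
  +(−1)^2/∏(2,0,1,3,0,1)! = 1/12  (running 1/12)
⟨..|..⟩ = √(432/7)·(1/12) = +0.654654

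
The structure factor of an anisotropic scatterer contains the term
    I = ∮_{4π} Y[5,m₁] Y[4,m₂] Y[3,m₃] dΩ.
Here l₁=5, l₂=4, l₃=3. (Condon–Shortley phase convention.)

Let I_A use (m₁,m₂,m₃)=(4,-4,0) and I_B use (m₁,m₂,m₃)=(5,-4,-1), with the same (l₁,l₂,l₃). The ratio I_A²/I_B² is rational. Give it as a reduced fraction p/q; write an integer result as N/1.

6/5

Shared (l₁,l₂,l₃)=(5,4,3): N and (l;000)² cancel in I_A²/I_B².
A: Δ = 6!·4!·2!/13! = 1/180180; Racah Σ t=0..0: t=0:+1/8640 = 1/8640; ⇒ 3j(5 4 3; 4 -4 0)² = 28/715, sgn -1
B: Δ = 6!·4!·2!/13! = 1/180180; Racah Σ t=0..0: t=0:+1/34560 = 1/34560; ⇒ 3j(5 4 3; 5 -4 -1)² = 14/429, sgn +1
I_A²/I_B² = (28/715)/(14/429) = 6/5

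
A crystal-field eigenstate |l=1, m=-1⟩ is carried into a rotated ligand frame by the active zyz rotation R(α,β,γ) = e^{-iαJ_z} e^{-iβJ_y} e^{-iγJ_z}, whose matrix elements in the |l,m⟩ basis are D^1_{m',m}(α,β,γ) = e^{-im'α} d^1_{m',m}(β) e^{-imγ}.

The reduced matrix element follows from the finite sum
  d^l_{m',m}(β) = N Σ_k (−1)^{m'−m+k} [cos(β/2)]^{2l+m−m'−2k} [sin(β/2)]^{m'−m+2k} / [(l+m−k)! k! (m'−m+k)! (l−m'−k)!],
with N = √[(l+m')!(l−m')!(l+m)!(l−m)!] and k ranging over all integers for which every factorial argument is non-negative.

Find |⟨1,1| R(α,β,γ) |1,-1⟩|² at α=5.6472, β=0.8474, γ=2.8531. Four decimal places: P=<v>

P=0.0286

First d^1_{1,-1}(β=0.8474), then the phase factors e^{-i(1)α} and e^{-i(-1)γ}:
c=cos(0.847400/2)=0.911574, s=sin(0.847400/2)=0.411136; N=√[2·1·1·2]=2.000000
The bounds max(0,m−m')=0 and min(l+m,l−m')=0 give 1 term
  k=0: (−1)^2·2.0000/(2)·0.9116^0·0.4111^2 = +0.169033
d^1_{1,-1}(0.8474) = +0.169033
|D^1_{1,-1}|² = |d^1_{1,-1}(β)|² = (+0.169033)² = 0.028572 (the z-rotation phases have unit modulus)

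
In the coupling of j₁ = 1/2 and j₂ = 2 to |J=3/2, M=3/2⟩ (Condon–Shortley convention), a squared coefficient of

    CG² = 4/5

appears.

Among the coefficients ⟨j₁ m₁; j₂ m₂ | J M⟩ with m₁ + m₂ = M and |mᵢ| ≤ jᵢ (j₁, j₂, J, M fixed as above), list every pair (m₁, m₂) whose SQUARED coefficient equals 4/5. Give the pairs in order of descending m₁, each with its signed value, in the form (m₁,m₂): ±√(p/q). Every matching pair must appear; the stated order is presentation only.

(-1/2,2): −√(4/5)

Admissible pairs with m₁+m₂ = M = 3/2: (-1/2,2), (1/2,1)
  (m₁,m₂)=(1/2,1): CG² = 1/5, CG = +√(1/5)
  (m₁,m₂)=(-1/2,2): CG² = 4/5, CG = −√(4/5)   ← matches the target
Pairs with CG² = 4/5: (-1/2,2): −√(4/5)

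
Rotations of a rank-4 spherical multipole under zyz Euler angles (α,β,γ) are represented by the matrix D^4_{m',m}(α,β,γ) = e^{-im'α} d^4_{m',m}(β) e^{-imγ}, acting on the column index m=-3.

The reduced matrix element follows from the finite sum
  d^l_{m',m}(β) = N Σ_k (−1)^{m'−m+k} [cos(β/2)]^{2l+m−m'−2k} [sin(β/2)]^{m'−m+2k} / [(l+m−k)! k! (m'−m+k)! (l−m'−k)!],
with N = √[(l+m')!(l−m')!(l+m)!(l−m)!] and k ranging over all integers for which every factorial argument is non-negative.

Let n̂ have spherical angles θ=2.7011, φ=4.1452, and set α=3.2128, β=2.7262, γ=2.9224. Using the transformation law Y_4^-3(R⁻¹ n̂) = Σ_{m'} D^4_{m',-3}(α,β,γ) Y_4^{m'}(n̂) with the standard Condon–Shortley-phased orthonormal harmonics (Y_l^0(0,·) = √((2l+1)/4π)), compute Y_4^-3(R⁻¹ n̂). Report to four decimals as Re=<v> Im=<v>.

Re=0.0251 Im=-0.0519

Need the full column D^4_{m',-3} for m'=−4..4 at α=3.2128, β=2.7262, γ=2.9224.
cos(β/2)=0.206206, sin(β/2)=0.978509
d^4_{-4,-3}: single k=1 term ⇒ +0.000044;  D = -0.000041+0.000016i
d^4_{-3,-3}: k∈[0..1] ⇒ +0.000003 -0.000515 = -0.000512;  D = -0.000462+0.000220i
d^4_{-2,-3}: k∈[0..1] ⇒ -0.000058 +0.003921 = +0.003863;  D = -0.003362+0.001903i
d^4_{-1,-3}: k∈[0..1] ⇒ +0.000584 -0.021927 = -0.021343;  D = -0.017778+0.011810i
d^4_{0,-3}: k∈[0..1] ⇒ -0.004133 +0.093066 = +0.088933;  D = -0.070389+0.054356i
d^4_{1,-3}: k∈[0..1] ⇒ +0.021927 -0.296252 = -0.274325;  D = -0.204642+0.182691i
d^4_{2,-3}: k∈[0..1] ⇒ -0.088291 +0.662702 = +0.574411;  D = -0.400199+0.412055i
d^4_{3,-3}: k∈[0..1] ⇒ +0.261270 -0.840460 = -0.579190;  D = -0.372945+0.443139i
d^4_{4,-3}: single k=0 term ⇒ -0.500956;  D = +0.294483-0.405261i
Y_4^{m'}(θ=2.7011,φ=4.1452) and Σ D·Y over m':
  (-0.0000+0.0000i)·(-0.0094+0.0112i)  (-0.0005+0.0002i)·(-0.0870-0.0114i)  (-0.0034+0.0019i)·(-0.1215-0.2606i)  (-0.0178+0.0118i)·(+0.2674-0.4197i)  (-0.0704+0.0544i)·(+0.1994+0.0000i)  (-0.2046+0.1827i)·(-0.2674-0.4197i)  (-0.4002+0.4121i)·(-0.1215+0.2606i)  (-0.3729+0.4431i)·(+0.0870-0.0114i)  (+0.2945-0.4053i)·(-0.0094-0.0112i)
Y_4^-3(R⁻¹ n̂) = +0.025090-0.051881i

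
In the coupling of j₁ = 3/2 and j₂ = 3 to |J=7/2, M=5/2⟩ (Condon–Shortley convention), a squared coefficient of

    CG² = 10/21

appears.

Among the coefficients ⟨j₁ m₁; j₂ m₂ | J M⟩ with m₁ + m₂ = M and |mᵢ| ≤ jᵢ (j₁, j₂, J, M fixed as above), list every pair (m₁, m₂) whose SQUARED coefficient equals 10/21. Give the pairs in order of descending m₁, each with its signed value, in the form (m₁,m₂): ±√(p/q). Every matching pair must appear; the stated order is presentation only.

Admissible pairs with m₁+m₂ = M = 5/2: (-1/2,3), (1/2,2), (3/2,1)
  (m₁,m₂)=(3/2,1): CG² = 10/21, CG = +√(10/21)   ← matches the target
  (m₁,m₂)=(1/2,2): CG² = 1/7, CG = −√(1/7)
  (m₁,m₂)=(-1/2,3): CG² = 8/21, CG = −√(8/21)
Pairs with CG² = 10/21: (3/2,1): +√(10/21)

(3/2,1): +√(10/21)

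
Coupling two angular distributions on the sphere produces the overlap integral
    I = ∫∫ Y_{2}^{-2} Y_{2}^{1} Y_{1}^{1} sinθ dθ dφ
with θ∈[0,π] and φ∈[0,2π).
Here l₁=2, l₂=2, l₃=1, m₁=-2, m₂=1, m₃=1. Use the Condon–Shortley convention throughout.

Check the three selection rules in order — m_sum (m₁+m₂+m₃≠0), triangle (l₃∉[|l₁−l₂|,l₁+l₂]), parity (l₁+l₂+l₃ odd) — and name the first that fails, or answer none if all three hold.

parity

azimuthal sum: -2 + 1 + 1 = 0  ✓
0 ≤ 1 ≤ 4 (triangle on l)  ✓
L = 2 + 2 + 1 = 5 (odd)  ✗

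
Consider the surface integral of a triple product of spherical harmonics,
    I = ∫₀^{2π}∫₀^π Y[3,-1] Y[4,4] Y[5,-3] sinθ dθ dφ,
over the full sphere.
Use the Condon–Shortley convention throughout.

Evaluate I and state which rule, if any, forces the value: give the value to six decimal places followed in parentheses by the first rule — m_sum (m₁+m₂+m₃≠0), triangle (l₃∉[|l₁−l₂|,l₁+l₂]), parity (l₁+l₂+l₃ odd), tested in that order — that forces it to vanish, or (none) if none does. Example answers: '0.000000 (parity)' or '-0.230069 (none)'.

0.169606 (none)

Rules hold: Σm=0, L=12 even, 1≤5≤7.
N = 7·9·11 = 693
Δ = 2!·4!·6!/13! = 1/180180
Racah Σ t=0..2: t=0:+1/576 t=1:−1/144 t=2:+1/576 = -1/288
⇒ 3j(3 4 5; 0 0 0)² = 20/1001, sgn +1
Racah Σ t=2..2: t=2:+1/5760 = 1/5760
⇒ 3j(3 4 5; -1 4 -3)² = 56/2145, sgn +1
4πI² = N·(3j₀)²·(3jₘ)² = 672/1859
I = +1·√(0.361485/4π) = 0.16960553
No selection rule forces the value: the integral is nonzero (none).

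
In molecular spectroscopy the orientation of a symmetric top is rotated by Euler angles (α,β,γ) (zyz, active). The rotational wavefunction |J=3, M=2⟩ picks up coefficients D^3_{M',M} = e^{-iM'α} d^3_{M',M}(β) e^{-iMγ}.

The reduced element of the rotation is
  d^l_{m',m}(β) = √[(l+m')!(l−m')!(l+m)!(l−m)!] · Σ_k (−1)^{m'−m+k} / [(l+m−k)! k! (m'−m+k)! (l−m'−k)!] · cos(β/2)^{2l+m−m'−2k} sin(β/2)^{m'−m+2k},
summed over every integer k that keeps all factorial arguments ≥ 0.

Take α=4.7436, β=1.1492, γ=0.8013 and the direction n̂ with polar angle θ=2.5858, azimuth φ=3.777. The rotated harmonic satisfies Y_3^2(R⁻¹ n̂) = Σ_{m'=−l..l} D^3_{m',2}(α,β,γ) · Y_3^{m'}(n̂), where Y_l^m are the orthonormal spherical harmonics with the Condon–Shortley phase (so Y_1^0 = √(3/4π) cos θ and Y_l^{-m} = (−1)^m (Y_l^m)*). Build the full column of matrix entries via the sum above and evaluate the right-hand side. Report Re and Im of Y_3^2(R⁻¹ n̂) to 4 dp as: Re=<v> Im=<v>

Re=0.0605 Im=0.0449

Need the full column D^3_{m',2} for m'=−3..3 at α=4.7436, β=1.1492, γ=0.8013.
cos(β/2)=0.839410, sin(β/2)=0.543499
d^3_{-3,2}: single k=5 term ⇒ +0.097509;  D = +0.097322+0.006025i
d^3_{-2,2}: k∈[4..5] ⇒ +0.307407 -0.025775 = +0.281632;  D = -0.008622+0.281500i
d^3_{-1,2}: k∈[3..4] ⇒ +0.600549 -0.125883 = +0.474666;  D = -0.474666+0.000281i
d^3_{0,2}: k∈[2..3] ⇒ +0.803257 -0.336747 = +0.466510;  D = -0.014834-0.466274i
d^3_{1,2}: k∈[1..2] ⇒ +0.716257 -0.600549 = +0.115708;  D = +0.115478-0.007286i
d^3_{2,2}: k∈[0..1] ⇒ +0.349820 -0.733270 = -0.383450;  D = -0.036077-0.381749i
d^3_{3,2}: single k=0 term ⇒ -0.554810;  D = +0.550451-0.069411i
Y_3^{m'}(θ=2.5858,φ=3.777) and Σ D·Y over m':
  (+0.0973+0.0060i)·(+0.0202+0.0579i)  (-0.0086+0.2815i)·(-0.0714+0.2309i)  (-0.4747+0.0003i)·(-0.3579+0.2639i)  (-0.0148-0.4663i)·(-0.1928+0.0000i)  (+0.1155-0.0073i)·(+0.3579+0.2639i)  (-0.0361-0.3817i)·(-0.0714-0.2309i)  (+0.5505-0.0694i)·(-0.0202+0.0579i)
Y_3^2(R⁻¹ n̂) = +0.060522+0.044875i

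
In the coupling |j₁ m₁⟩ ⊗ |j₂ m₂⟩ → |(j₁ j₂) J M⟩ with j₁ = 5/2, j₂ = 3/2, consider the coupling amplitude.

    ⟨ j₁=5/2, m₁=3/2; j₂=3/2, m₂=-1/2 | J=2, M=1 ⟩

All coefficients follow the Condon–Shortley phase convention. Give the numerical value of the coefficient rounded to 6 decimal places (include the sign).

triangle: 2!·3!·1!/7! = 12/5040
(j±m)!: 4!·1!·1!·2!·3!·1! = 288
prefactor² = (2J+1)·Δ·N² = 24/7
  k=0: +1/(0!·2!·1!·1!·2!·0!) = 1/4
  k=1: −1/(1!·1!·0!·0!·3!·1!) = -1/6
Σ = 1/12  ⇒  CG² = 24/7·(1/12)² = 1/42
CG = +√(1/42) = +0.154303

+0.154303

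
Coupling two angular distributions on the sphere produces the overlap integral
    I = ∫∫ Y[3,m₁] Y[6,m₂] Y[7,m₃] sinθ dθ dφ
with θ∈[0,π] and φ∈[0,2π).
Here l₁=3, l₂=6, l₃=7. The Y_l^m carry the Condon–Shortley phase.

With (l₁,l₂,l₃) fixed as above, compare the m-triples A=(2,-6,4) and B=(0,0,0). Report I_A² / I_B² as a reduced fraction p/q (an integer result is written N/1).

605/2352

Shared (l₁,l₂,l₃)=(3,6,7): N and (l;000)² cancel in I_A²/I_B².
A: Δ = 2!·4!·10!/17! = 1/2042040; Racah Σ t=0..0: t=0:+1/43545600 = 1/43545600; ⇒ 3j(3 6 7; 2 -6 4)² = 11/3094, sgn -1
B: Δ = 2!·4!·10!/17! = 1/2042040; Racah Σ t=0..2: t=0:+1/207360 t=1:−1/57600 t=2:+1/207360 = -1/129600; ⇒ 3j(3 6 7; 0 0 0)² = 168/12155, sgn +1
I_A²/I_B² = (11/3094)/(168/12155) = 605/2352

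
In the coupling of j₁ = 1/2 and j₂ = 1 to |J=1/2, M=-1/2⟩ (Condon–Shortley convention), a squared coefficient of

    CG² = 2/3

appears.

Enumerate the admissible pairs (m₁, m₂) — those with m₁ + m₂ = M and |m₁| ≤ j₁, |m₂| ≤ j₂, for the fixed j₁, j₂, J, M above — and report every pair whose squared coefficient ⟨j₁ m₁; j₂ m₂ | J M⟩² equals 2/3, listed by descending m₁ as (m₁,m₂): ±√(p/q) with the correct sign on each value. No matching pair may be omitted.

Admissible pairs with m₁+m₂ = M = -1/2: (-1/2,0), (1/2,-1)
  (m₁,m₂)=(1/2,-1): CG² = 2/3, CG = +√(2/3)   ← matches the target
  (m₁,m₂)=(-1/2,0): CG² = 1/3, CG = −√(1/3)
Pairs with CG² = 2/3: (1/2,-1): +√(2/3)

(1/2,-1): +√(2/3)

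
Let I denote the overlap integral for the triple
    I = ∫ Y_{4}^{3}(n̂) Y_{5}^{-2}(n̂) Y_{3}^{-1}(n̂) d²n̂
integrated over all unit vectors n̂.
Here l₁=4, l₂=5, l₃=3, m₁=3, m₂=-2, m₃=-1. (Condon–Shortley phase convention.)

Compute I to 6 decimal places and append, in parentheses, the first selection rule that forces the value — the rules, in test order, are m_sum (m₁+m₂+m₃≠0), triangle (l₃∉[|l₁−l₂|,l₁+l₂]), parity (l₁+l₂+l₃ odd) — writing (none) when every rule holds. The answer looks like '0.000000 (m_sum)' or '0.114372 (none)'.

m-sum 0 ✓  L=12 even ✓  1≤3≤9 ✓
Π(2lᵢ+1) = 9×11×7 = 693
triangle coeff Δ(4,5,3) = 1/180180
Σ_t [2,4]: t=2:+1/576 t=3:−1/144 t=4:+1/576 = -1/288
(3j)²=20/1001 [(4 5 3; 0 0 0)], sign=+1
Σ_t [0,1]: t=0:+1/4320 t=1:−1/960 = -7/8640
(3j)²=343/12870 [(4 5 3; 3 -2 -1)], sign=-1
⇒ 4πI² = 686/1859
I = (-1)√(686/1859/(4π)) = -0.17136315
No selection rule forces the value: the integral is nonzero (none).

-0.171363 (none)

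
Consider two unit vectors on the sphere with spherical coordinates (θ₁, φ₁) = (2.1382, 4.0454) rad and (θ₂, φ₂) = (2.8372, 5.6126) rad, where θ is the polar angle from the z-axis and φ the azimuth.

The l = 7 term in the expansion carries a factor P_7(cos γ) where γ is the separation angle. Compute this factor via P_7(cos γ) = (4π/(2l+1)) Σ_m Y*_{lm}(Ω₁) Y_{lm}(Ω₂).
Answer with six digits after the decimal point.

Term-by-term m-sum for l=7 (normalisation 4π/15 = 0.837758):
  m=-7: Y*=-0.151519-0.006590i  Y=-0.000002-0.000109i  product -0.000000+0.000016i
  m=-6: Y*=-0.235862+0.274157i  Y=+0.000822+0.000999i  product -0.000468-0.000010i
  m=-5: Y*=+0.082842+0.423100i  Y=-0.009399-0.002016i  product +0.000075-0.004144i
  m=-4: Y*=+0.134020+0.068692i  Y=+0.044727-0.022118i  product +0.007514+0.000108i
  m=-3: Y*=-0.249238+0.114357i  Y=-0.078045+0.165367i  product +0.000541-0.050141i
  m=-2: Y*=-0.067936+0.281485i  Y=-0.101763-0.435354i  product +0.129459+0.000931i
  m=-1: Y*=-0.101093-0.128394i  Y=+0.469062+0.372063i  product +0.000352-0.097838i
  m=+0: Y*=-0.312183-0.000000i  Y=-0.070304+0.000000i  product +0.021948+0.000000i
  m=+1: Y*=+0.101093-0.128394i  Y=-0.469062+0.372063i  product +0.000352+0.097838i
  m=+2: Y*=-0.067936-0.281485i  Y=-0.101763+0.435354i  product +0.129459-0.000931i
  m=+3: Y*=+0.249238+0.114357i  Y=+0.078045+0.165367i  product +0.000541+0.050141i
  m=+4: Y*=+0.134020-0.068692i  Y=+0.044727+0.022118i  product +0.007514-0.000108i
  m=+5: Y*=-0.082842+0.423100i  Y=+0.009399-0.002016i  product +0.000075+0.004144i
  m=+6: Y*=-0.235862-0.274157i  Y=+0.000822-0.000999i  product -0.000468+0.000010i
  m=+7: Y*=+0.151519-0.006590i  Y=+0.000002-0.000109i  product -0.000000-0.000016i
Total Σ_m = +0.296891-0.000000i. Multiply by 0.837758: +0.248723-0.000000i. P_7(cos γ) = 0.248723

0.248723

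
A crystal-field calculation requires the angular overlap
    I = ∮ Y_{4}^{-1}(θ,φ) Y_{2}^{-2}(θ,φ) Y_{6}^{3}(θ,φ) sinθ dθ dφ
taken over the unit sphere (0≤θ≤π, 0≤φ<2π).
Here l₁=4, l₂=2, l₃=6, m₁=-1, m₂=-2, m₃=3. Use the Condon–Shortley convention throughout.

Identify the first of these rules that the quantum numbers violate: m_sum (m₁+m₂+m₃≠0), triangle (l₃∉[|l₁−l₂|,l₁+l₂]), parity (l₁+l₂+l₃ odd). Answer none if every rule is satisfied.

none

azimuthal sum: -1 − 2 + 3 = 0  ✓
2 ≤ 6 ≤ 6 (triangle on l)  ✓
L = 4 + 2 + 6 = 12 (even)  ✓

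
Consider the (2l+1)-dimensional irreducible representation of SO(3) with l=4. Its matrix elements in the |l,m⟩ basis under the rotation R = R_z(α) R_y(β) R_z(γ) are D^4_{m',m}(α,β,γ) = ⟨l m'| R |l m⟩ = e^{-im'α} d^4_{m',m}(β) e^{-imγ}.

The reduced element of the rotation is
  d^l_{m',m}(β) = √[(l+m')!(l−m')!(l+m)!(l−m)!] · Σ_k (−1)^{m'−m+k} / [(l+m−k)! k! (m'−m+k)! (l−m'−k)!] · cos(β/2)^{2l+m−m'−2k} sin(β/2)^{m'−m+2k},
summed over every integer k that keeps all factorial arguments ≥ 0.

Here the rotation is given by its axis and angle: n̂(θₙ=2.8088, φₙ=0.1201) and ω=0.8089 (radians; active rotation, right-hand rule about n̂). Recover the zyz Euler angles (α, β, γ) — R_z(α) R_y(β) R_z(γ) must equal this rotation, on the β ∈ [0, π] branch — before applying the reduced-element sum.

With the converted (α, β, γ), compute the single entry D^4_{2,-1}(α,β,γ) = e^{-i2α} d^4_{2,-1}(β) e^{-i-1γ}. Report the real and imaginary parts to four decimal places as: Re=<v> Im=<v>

Re=-0.0007 Im=0.0281

Axis–angle → zyz. n̂ = (sinθₙcosφₙ, sinθₙsinφₙ, cosθₙ) = (+0.324331, +0.039140, -0.945134), ω = 0.8089.
R = I cosω + sinω [n̂]ₓ + (1−cosω) n̂n̂ᵀ gives
  R = [+0.722873, +0.687763, -0.066616; -0.679899, +0.690769, -0.246119; -0.123255, +0.223205, +0.966948]
β = atan2(√(R₁₃²+R₂₃²), R₃₃) = 0.257822; α = atan2(R₂₃, R₁₃) mod 2π = 4.448055; γ = atan2(R₃₂, −R₃₁) mod 2π = 1.066262
Split into d^4_{2,-1}(β=0.2578) × two z-phases.
Half-angle: c=0.991702, s=0.128554. N=√(720·2·6·120)=1018.233765
Admissible k: 0..2 (factorial args all ≥0)
  k=0: (−1)^3·1018.2338/(72)·0.9917^5·0.1286^3 = -0.028819
  k=1: (−1)^4·1018.2338/(48)·0.9917^3·0.1286^5 = +0.000726
  k=2: (−1)^5·1018.2338/(240)·0.9917^1·0.1286^7 = -0.000002
d^4_{2,-1}(0.2578) = -0.028819 +0.000726 -0.000002 = -0.028095
D = (-0.863480-0.504384i)·(-0.028095)·(+0.483400+0.875400i) = -0.000678+0.028087i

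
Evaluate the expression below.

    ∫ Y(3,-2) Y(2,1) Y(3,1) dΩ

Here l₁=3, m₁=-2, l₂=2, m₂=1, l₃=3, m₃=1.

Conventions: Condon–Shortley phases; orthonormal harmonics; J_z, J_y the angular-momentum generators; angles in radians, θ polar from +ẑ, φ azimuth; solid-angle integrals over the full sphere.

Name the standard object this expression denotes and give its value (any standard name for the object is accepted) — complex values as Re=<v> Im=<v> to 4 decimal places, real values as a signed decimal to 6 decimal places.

This is a Gaunt coefficient — the integral of a triple product of spherical harmonics over the sphere.
m-sum 0 ✓  L=8 even ✓  1≤3≤5 ✓
Π(2lᵢ+1) = 7×5×7 = 245
triangle coeff Δ(3,2,3) = 1/3780
Σ_t [0,2]: t=0:+1/24 t=1:−1/4 t=2:+1/24 = -1/6
(3j)²=4/105 [(3 2 3; 0 0 0)], sign=+1
Σ_t [1,2]: t=1:−1/48 t=2:+1/12 = 1/16
(3j)²=1/28 [(3 2 3; -2 1 1)], sign=+1
⇒ 4πI² = 1/3
I = (+1)√(1/3/(4π)) = 0.16286750

Gaunt coefficient, +0.162868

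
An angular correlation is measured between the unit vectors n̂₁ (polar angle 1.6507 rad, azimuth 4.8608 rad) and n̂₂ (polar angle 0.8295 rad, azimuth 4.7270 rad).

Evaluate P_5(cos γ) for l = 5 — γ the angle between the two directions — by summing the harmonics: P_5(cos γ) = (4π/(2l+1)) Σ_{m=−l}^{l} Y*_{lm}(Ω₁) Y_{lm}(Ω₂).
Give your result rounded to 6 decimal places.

Term-by-term m-sum for l=5 (normalisation 4π/11 = 1.142397):
  m=-5: (0.308690, -0.336680) × (0.007396, 0.101057) = (0.036307, 0.028705)  (running Σ = (0.036307, 0.028705))
  m=-4: (-0.095874, -0.064700) × (0.292840, -0.017134) = (-0.029184, -0.017304)  (running Σ = (0.007123, 0.011401))
  m=-3: (0.139104, -0.291507) × (-0.018879, -0.430433) = (-0.128101, -0.054372)  (running Σ = (-0.120978, -0.042970))
  m=-2: (-0.126078, -0.038562) × (-0.228934, 0.006692) = (0.029122, 0.007984)  (running Σ = (-0.091856, -0.034986))
  m=-1: (0.043037, -0.287856) × (-0.003512, -0.240364) = (-0.069341, -0.009334)  (running Σ = (-0.161197, -0.044319))
  m=0: (-0.135883, -0.000000) × (-0.301624, 0.000000) = (0.040986, 0.000000)  (running Σ = (-0.120212, -0.044319))
  m=1: (-0.043037, -0.287856) × (0.003512, -0.240364) = (-0.069341, 0.009334)  (running Σ = (-0.189553, -0.034986))
  m=2: (-0.126078, 0.038562) × (-0.228934, -0.006692) = (0.029122, -0.007984)  (running Σ = (-0.160432, -0.042970))
  m=3: (-0.139104, -0.291507) × (0.018879, -0.430433) = (-0.128101, 0.054372)  (running Σ = (-0.288532, 0.011401))
  m=4: (-0.095874, 0.064700) × (0.292840, 0.017134) = (-0.029184, 0.017304)  (running Σ = (-0.317716, 0.028705))
  m=5: (-0.308690, -0.336680) × (-0.007396, 0.101057) = (0.036307, -0.028705)  (running Σ = (-0.281409, -0.000000))
Σ over m = (-0.281409, -0.000000); ×(4π/11) → (-0.321481, -0.000000). Real part: -0.321481

-0.321481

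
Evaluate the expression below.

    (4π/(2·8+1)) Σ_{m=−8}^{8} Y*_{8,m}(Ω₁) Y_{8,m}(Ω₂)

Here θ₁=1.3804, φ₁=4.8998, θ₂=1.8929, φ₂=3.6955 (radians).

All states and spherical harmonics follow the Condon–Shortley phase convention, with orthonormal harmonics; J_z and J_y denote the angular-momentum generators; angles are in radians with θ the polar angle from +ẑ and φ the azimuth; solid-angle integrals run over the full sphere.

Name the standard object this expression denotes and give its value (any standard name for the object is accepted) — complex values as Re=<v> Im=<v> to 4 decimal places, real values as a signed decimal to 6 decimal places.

Legendre polynomial (addition theorem), -0.198311

This sum is the spherical-harmonic addition theorem: it equals the Legendre polynomial P_l(cos γ) of the angle γ between the two directions.
Addition theorem: P_8(cos γ) = (4π/17) Σ_m Y*_{lm}(Ω₁) Y_{lm}(Ω₂), m = −8…8:
  m=-8: (+0.031827+0.444324i) × (-0.093735+0.324591i) = -0.147207-0.031318i  (running Σ = -0.147207-0.031318i)
  m=-7: (-0.331970+0.087927i) × (-0.334338+0.302691i) = +0.084376-0.129882i  (running Σ = -0.062831-0.161199i)
  m=-6: (+0.067400+0.140847i) × (-0.135703+0.024954i) = -0.012661-0.017431i  (running Σ = -0.075492-0.178631i)
  m=-5: (-0.278783+0.204867i) × (+0.275659+0.107571i) = -0.098887+0.026485i  (running Σ = -0.174379-0.152146i)
  m=-4: (+0.035032+0.032613i) × (+0.156846+0.208549i) = -0.001307+0.012421i  (running Σ = -0.175686-0.139725i)
  m=-3: (-0.176769+0.280557i) × (-0.016846-0.184765i) = +0.054815+0.027934i  (running Σ = -0.120871-0.111791i)
  m=-2: (-0.001456-0.000573i) × (+0.131543-0.263525i) = -0.000343+0.000308i  (running Σ = -0.121213-0.111483i)
  m=-1: (-0.059964+0.316208i) × (-0.113249+0.070044i) = -0.015357-0.040010i  (running Σ = -0.136571-0.151493i)
  m=0: (-0.016164-0.000000i) × (-0.300886+0.000000i) = +0.004863+0.000000i  (running Σ = -0.131707-0.151493i)
  m=1: (+0.059964+0.316208i) × (+0.113249+0.070044i) = -0.015357+0.040010i  (running Σ = -0.147065-0.111483i)
  m=2: (-0.001456+0.000573i) × (+0.131543+0.263525i) = -0.000343-0.000308i  (running Σ = -0.147407-0.111791i)
  m=3: (+0.176769+0.280557i) × (+0.016846-0.184765i) = +0.054815-0.027934i  (running Σ = -0.092592-0.139725i)
  m=4: (+0.035032-0.032613i) × (+0.156846-0.208549i) = -0.001307-0.012421i  (running Σ = -0.093899-0.152146i)
  m=5: (+0.278783+0.204867i) × (-0.275659+0.107571i) = -0.098887-0.026485i  (running Σ = -0.192786-0.178631i)
  m=6: (+0.067400-0.140847i) × (-0.135703-0.024954i) = -0.012661+0.017431i  (running Σ = -0.205447-0.161199i)
  m=7: (+0.331970+0.087927i) × (+0.334338+0.302691i) = +0.084376+0.129882i  (running Σ = -0.121071-0.031318i)
  m=8: (+0.031827-0.444324i) × (-0.093735-0.324591i) = -0.147207+0.031318i  (running Σ = -0.268278+0.000000i)
Σ over m = -0.268278+0.000000i; ×(4π/17) → -0.198311+0.000000i. Real part: -0.198311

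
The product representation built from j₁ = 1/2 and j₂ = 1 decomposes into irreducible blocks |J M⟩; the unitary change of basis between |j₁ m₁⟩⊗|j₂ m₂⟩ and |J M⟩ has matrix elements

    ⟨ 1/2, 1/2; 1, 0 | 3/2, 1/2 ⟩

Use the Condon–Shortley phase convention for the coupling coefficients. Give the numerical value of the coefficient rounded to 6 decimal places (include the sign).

triangle: 0!×1!×2!/4! = 2/24
(j±m)!: 1!×0!×1!×1!×2!×1! = 2
prefactor² = (2J+1)×Δ×N² = 2/3
  k=0: +1/(0!×0!×0!×1!×1!×1!) = 1
Σ = 1  ⇒  CG² = 2/3×1² = 2/3
CG = +√(2/3) = +0.816497

+0.816497  (= +√(2/3))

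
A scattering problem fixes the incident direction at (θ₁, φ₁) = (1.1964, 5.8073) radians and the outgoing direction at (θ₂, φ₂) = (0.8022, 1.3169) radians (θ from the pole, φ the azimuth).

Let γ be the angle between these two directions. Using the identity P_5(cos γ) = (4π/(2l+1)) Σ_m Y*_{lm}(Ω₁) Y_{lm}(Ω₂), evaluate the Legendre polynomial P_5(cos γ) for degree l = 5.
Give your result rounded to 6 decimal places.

0.189861

Expand P_5 via completeness: Σ_{m} conj(Y_{5,m}) at Ω₁ times Y_{5,m} at Ω₂ —
  term(m=-5) = -0.02587 - 0.01285j   from Y*(Ω₁)=-0.23448 - 0.22383j, Y(Ω₂)=0.08510 - 0.02645j
  term(m=-4) = 0.06925 - 0.08515j   from Y*(Ω₁)=-0.13156 - 0.38069j, Y(Ω₂)=0.14363 + 0.23156j
  term(m=-3) = 0.01511 + 0.01923j   from Y*(Ω₁)=0.00810 - 0.05623j, Y(Ω₂)=-0.29704 + 0.31147j
  term(m=-2) = 0.07947 - 0.03780j   from Y*(Ω₁)=-0.18654 + 0.26183j, Y(Ω₂)=-0.23919 - 0.13310j
  term(m=-1) = -0.00647 - 0.02866j   from Y*(Ω₁)=-0.13163 + 0.06784j, Y(Ω₂)=-0.04983 + 0.19203j
  term(m=+0) = -0.09678 + 0.00000j   from Y*(Ω₁)=0.28933 + 0.00000j, Y(Ω₂)=-0.33450 + 0.00000j
  term(m=+1) = -0.00647 + 0.02866j   from Y*(Ω₁)=0.13163 + 0.06784j, Y(Ω₂)=0.04983 + 0.19203j
  term(m=+2) = 0.07947 + 0.03780j   from Y*(Ω₁)=-0.18654 - 0.26183j, Y(Ω₂)=-0.23919 + 0.13310j
  term(m=+3) = 0.01511 - 0.01923j   from Y*(Ω₁)=-0.00810 - 0.05623j, Y(Ω₂)=0.29704 + 0.31147j
  term(m=+4) = 0.06925 + 0.08515j   from Y*(Ω₁)=-0.13156 + 0.38069j, Y(Ω₂)=0.14363 - 0.23156j
  term(m=+5) = -0.02587 + 0.01285j   from Y*(Ω₁)=0.23448 - 0.22383j, Y(Ω₂)=-0.08510 - 0.02645j
Accumulated sum 0.16620 - 0.00000j; after 4π/(2l+1) scaling, 0.18986 - 0.00000j ⇒ P_5 = 0.189861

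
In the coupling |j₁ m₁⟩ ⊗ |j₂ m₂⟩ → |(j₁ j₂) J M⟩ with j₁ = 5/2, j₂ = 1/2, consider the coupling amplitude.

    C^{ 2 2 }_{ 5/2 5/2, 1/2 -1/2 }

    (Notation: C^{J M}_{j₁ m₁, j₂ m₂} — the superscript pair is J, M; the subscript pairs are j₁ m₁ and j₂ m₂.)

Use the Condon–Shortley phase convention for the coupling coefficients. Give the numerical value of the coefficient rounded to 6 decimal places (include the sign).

+0.912871

j₁+j₂−J=1  J+j₁−j₂=4  J−j₁+j₂=0  j₁+j₂+J+1=6
(j₁±m₁, j₂±m₂, J±M) = (5,0,0,1,4,0)
P² = 480
sum k=0..0:
  [0] +1/24 = 1/24
S = 1/24
C² = P²·S² = 5/6 ; C = +0.912871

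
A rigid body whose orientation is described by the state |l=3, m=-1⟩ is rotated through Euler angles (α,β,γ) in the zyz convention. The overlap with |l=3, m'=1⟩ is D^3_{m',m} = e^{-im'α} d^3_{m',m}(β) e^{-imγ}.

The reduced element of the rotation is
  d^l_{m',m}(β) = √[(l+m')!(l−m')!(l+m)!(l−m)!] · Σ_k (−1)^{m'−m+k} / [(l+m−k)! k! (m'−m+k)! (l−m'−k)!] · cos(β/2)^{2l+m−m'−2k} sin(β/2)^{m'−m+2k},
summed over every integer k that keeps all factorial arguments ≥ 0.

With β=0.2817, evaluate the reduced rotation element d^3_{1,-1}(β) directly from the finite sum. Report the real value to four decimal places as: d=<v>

d=0.1106

d^3_{1,-1}(β=0.2817) via the finite sum:
Half-angle: c=0.990097, s=0.140385. N=√(24·2·2·24)=48.000000
k∈{0,1,2} keeps every argument non-negative
  k=0: (−1)^2·48.0000/(8)·0.9901^4·0.1404^2 = +0.113632
  k=1: (−1)^3·48.0000/(6)·0.9901^2·0.1404^4 = -0.003046
  k=2: (−1)^4·48.0000/(48)·0.9901^0·0.1404^6 = +0.000008
d^3_{1,-1}(0.2817) = +0.113632 -0.003046 +0.000008 = +0.110594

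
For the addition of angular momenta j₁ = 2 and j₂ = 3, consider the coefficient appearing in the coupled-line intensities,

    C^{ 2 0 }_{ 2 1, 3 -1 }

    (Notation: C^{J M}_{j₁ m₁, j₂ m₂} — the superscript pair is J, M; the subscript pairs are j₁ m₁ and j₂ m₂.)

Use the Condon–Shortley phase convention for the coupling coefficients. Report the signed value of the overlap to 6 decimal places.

-0.377964

triangle: 3!*1!*3!/8! = 36/40320
(j±m)!: 3!*1!*2!*4!*2!*2! = 1152
prefactor² = (2J+1)*Δ*N² = 36/7
  k=0: +1/(0!*3!*1!*2!*0!*1!) = 1/12
  k=1: −1/(1!*2!*0!*1!*1!*2!) = -1/4
Σ = -1/6  ⇒  CG² = 36/7*(-1/6)² = 1/7
CG = −√(1/7) = -0.377964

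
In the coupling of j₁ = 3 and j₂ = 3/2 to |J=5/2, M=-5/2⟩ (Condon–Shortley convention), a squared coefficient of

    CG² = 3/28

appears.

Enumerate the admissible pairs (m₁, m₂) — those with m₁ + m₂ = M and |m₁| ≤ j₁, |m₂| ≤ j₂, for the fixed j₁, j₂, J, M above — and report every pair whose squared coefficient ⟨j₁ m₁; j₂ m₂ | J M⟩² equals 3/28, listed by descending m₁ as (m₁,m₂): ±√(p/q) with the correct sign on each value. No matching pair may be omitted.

(-1,-3/2): +√(3/28)

Admissible pairs with m₁+m₂ = M = -5/2: (-3,1/2), (-2,-1/2), (-1,-3/2)
  (m₁,m₂)=(-1,-3/2): CG² = 3/28, CG = +√(3/28)   ← matches the target
  (m₁,m₂)=(-2,-1/2): CG² = 5/14, CG = −√(5/14)
  (m₁,m₂)=(-3,1/2): CG² = 15/28, CG = +√(15/28)
Pairs with CG² = 3/28: (-1,-3/2): +√(3/28)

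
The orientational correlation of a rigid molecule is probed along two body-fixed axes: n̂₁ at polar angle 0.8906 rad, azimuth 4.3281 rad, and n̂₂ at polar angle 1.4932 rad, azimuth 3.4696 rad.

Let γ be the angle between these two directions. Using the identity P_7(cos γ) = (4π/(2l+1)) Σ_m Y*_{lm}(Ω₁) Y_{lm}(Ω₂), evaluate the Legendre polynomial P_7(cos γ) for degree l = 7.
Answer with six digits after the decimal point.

Term-by-term m-sum for l=7 (normalisation 4π/15 = 0.837758):
  term(m=-7) = +0.040465-0.011360i   from Y*(Ω₁)=+0.037460-0.077239i, Y(Ω₂)=+0.324766+0.366384i
  term(m=-6) = +0.015718-0.033508i   from Y*(Ω₁)=+0.174236+0.192772i, Y(Ω₂)=-0.055106-0.131345i
  term(m=-5) = +0.058642+0.131355i   from Y*(Ω₁)=-0.405447+0.148298i, Y(Ω₂)=-0.023053-0.332408i
  term(m=-4) = +0.056811+0.017102i   from Y*(Ω₁)=+0.012151-0.361058i, Y(Ω₂)=-0.042024+0.158759i
  term(m=-3) = +0.009179-0.005833i   from Y*(Ω₁)=-0.034755-0.015434i, Y(Ω₂)=-0.158350+0.238158i
  term(m=-2) = +0.009195-0.062445i   from Y*(Ω₁)=+0.262397-0.253715i, Y(Ω₂)=+0.137033-0.105479i
  term(m=-1) = +0.021734+0.025169i   from Y*(Ω₁)=+0.046539+0.115083i, Y(Ω₂)=+0.253599-0.086300i
  term(m=+0) = -0.058152+0.000000i   from Y*(Ω₁)=+0.331582-0.000000i, Y(Ω₂)=-0.175378+0.000000i
  term(m=+1) = +0.021734-0.025169i   from Y*(Ω₁)=-0.046539+0.115083i, Y(Ω₂)=-0.253599-0.086300i
  term(m=+2) = +0.009195+0.062445i   from Y*(Ω₁)=+0.262397+0.253715i, Y(Ω₂)=+0.137033+0.105479i
  term(m=+3) = +0.009179+0.005833i   from Y*(Ω₁)=+0.034755-0.015434i, Y(Ω₂)=+0.158350+0.238158i
  term(m=+4) = +0.056811-0.017102i   from Y*(Ω₁)=+0.012151+0.361058i, Y(Ω₂)=-0.042024-0.158759i
  term(m=+5) = +0.058642-0.131355i   from Y*(Ω₁)=+0.405447+0.148298i, Y(Ω₂)=+0.023053-0.332408i
  term(m=+6) = +0.015718+0.033508i   from Y*(Ω₁)=+0.174236-0.192772i, Y(Ω₂)=-0.055106+0.131345i
  term(m=+7) = +0.040465+0.011360i   from Y*(Ω₁)=-0.037460-0.077239i, Y(Ω₂)=-0.324766+0.366384i
Σ over m = +0.365336+0.000000i; ×(4π/15) → +0.306063+0.000000i. Real part: 0.306063

0.306063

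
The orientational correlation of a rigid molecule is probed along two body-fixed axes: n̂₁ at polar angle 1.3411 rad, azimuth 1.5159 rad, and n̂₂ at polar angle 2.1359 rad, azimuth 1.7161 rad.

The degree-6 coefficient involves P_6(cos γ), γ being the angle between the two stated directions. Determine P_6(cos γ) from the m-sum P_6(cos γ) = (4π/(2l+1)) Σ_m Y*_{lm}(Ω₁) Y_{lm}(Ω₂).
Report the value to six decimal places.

Summing Y*_{l m}(θ₁,φ₁)·Y_{l m}(θ₂,φ₂) over m ∈ [−6, 6]; prefactor 4π/(2·6+1) = 0.966644:
  [-6]  conj(Y_{6,-6})(Ω₁) = -0.389648+0.133193i ; Y_{6,-6}(Ω₂) = -0.112778+0.134174i ; Δ = +0.026073-0.067302i
  [-5]  conj(Y_{6,-5})(Ω₁) = +0.090405+0.321053i ; Y_{6,-5}(Ω₂) = +0.255743+0.287783i ; Δ = -0.069273+0.108124i
  [-4]  conj(Y_{6,-4})(Ω₁) = -0.134539+0.030027i ; Y_{6,-4}(Ω₂) = +0.326811-0.214684i ; Δ = -0.037522+0.038696i
  [-3]  conj(Y_{6,-3})(Ω₁) = +0.054545+0.328202i ; Y_{6,-3}(Ω₂) = -0.013698-0.029408i ; Δ = +0.008905-0.006100i
  [-2]  conj(Y_{6,-2})(Ω₁) = -0.047755+0.005264i ; Y_{6,-2}(Ω₂) = +0.322273-0.096384i ; Δ = -0.014883+0.006299i
  [-1]  conj(Y_{6,-1})(Ω₁) = +0.017708+0.322250i ; Y_{6,-1}(Ω₂) = -0.023988-0.163928i ; Δ = +0.052401-0.010633i
  [+0]  conj(Y_{6,0})(Ω₁) = -0.023598-0.000000i ; Y_{6,0}(Ω₂) = +0.295851+0.000000i ; Δ = -0.006981-0.000000i
  [+1]  conj(Y_{6,1})(Ω₁) = -0.017708+0.322250i ; Y_{6,1}(Ω₂) = +0.023988-0.163928i ; Δ = +0.052401+0.010633i
  [+2]  conj(Y_{6,2})(Ω₁) = -0.047755-0.005264i ; Y_{6,2}(Ω₂) = +0.322273+0.096384i ; Δ = -0.014883-0.006299i
  [+3]  conj(Y_{6,3})(Ω₁) = -0.054545+0.328202i ; Y_{6,3}(Ω₂) = +0.013698-0.029408i ; Δ = +0.008905+0.006100i
  [+4]  conj(Y_{6,4})(Ω₁) = -0.134539-0.030027i ; Y_{6,4}(Ω₂) = +0.326811+0.214684i ; Δ = -0.037522-0.038696i
  [+5]  conj(Y_{6,5})(Ω₁) = -0.090405+0.321053i ; Y_{6,5}(Ω₂) = -0.255743+0.287783i ; Δ = -0.069273-0.108124i
  [+6]  conj(Y_{6,6})(Ω₁) = -0.389648-0.133193i ; Y_{6,6}(Ω₂) = -0.112778-0.134174i ; Δ = +0.026073+0.067302i
Total Σ_m = -0.075581+0.000000i. Multiply by 0.966644: -0.073060+0.000000i. P_6(cos γ) = -0.073060

-0.073060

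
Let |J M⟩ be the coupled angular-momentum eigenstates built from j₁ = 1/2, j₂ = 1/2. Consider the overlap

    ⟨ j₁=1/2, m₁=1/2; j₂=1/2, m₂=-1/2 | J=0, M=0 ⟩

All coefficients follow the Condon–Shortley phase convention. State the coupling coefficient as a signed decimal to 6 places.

√[1·1!0!0!/2! · 1!0!0!1!0!0!] = √(1/2)
  +(−1)^0/∏(0,1,0,0,0,0)! = 1  (running 1)
⟨..|..⟩ = √(1/2)·(1) = +0.707107

+√(1/2) ≈ +0.707107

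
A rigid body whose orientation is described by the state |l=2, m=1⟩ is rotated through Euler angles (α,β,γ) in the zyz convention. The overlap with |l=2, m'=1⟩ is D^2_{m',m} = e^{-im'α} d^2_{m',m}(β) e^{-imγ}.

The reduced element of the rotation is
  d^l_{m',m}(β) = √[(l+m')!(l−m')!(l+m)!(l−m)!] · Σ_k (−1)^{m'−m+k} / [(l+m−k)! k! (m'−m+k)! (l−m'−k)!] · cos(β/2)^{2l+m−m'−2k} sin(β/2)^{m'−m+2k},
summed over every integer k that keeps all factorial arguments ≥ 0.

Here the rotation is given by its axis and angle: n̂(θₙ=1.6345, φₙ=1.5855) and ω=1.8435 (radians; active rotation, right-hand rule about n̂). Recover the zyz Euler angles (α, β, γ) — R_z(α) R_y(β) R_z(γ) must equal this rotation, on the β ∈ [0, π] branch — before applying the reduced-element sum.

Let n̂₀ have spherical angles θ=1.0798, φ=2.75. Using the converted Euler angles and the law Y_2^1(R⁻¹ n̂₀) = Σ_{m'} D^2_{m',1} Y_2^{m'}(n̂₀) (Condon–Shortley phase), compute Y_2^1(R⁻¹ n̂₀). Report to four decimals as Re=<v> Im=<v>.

Re=-0.1871 Im=0.1836

Axis–angle → zyz. n̂ = (sinθₙcosφₙ, sinθₙsinφₙ, cosθₙ) = (-0.014673, +0.997864, -0.063661), ω = 1.8435.
R = I cosω + sinω [n̂]ₓ + (1−cosω) n̂n̂ᵀ gives
  R = [-0.269063, +0.042723, +0.962175; -0.079894, +0.994583, -0.066503; -0.959803, -0.094765, -0.264192]
β = atan2(√(R₁₃²+R₂₃²), R₃₃) = 1.838162; α = atan2(R₂₃, R₁₃) mod 2π = 6.214178; γ = atan2(R₃₂, −R₃₁) mod 2π = 6.184770
Need the full column D^2_{m',1} for m'=−2..2 at α=6.2142, β=1.8382, γ=6.1848.
cos(β/2)=0.606551, sin(β/2)=0.795045
d^2_{-2,1}: single k=3 term ⇒ +0.609638;  D = +0.609160-0.024136i
d^2_{-1,1}: k∈[2..3] ⇒ +0.697652 -0.399545 = +0.298107;  D = +0.297978+0.008765i
d^2_{0,1}: k∈[1..2] ⇒ +0.434579 -0.746651 = -0.312071;  D = -0.310561-0.030663i
d^2_{1,1}: k∈[0..1] ⇒ +0.135353 -0.697652 = -0.562299;  D = -0.554436-0.093702i
d^2_{2,1}: single k=0 term ⇒ -0.354832;  D = -0.344961-0.083114i
Y_2^{m'}(θ=1.0798,φ=2.75) and Σ D·Y over m':
  (+0.6092-0.0241i)·(+0.2129+0.2119i)  (+0.2980+0.0088i)·(-0.2969-0.1226i)  (-0.3106-0.0307i)·(-0.1050+0.0000i)  (-0.5544-0.0937i)·(+0.2969-0.1226i)  (-0.3450-0.0831i)·(+0.2129-0.2119i)
Y_2^1(R⁻¹ n̂) = -0.187140+0.183627i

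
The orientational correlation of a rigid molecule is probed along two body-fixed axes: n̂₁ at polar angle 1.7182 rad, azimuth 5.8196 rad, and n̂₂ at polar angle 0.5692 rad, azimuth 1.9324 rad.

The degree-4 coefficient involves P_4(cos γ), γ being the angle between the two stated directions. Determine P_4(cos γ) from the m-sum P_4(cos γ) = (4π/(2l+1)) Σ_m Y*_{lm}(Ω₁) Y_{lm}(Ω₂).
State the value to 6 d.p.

Expand P_4 via completeness: Σ_{m} conj(Y_{4,m}) at Ω₁ times Y_{4,m} at Ω₂ —
  term(m=-4) = (-0.015619, 0.002507)   from Y*(Ω₁)=(-0.118520, -0.406731), Y(Ω₂)=(0.004632, -0.037051)
  term(m=-3) = (-0.018145, 0.023091)   from Y*(Ω₁)=(-0.031860, 0.175042), Y(Ω₂)=(0.145948, 0.077096)
  term(m=-2) = (-0.008515, -0.106770)   from Y*(Ω₁)=(-0.166759, 0.222287), Y(Ω₂)=(-0.288963, 0.255085)
  term(m=-1) = (-0.060763, -0.056110)   from Y*(Ω₁)=(0.175143, -0.087558), Y(Ω₂)=(-0.149430, -0.395072)
  term(m=+0) = (-0.017654, 0.000000)   from Y*(Ω₁)=(0.250623, -0.000000), Y(Ω₂)=(-0.070440, 0.000000)
  term(m=+1) = (-0.060763, 0.056110)   from Y*(Ω₁)=(-0.175143, -0.087558), Y(Ω₂)=(0.149430, -0.395072)
  term(m=+2) = (-0.008515, 0.106770)   from Y*(Ω₁)=(-0.166759, -0.222287), Y(Ω₂)=(-0.288963, -0.255085)
  term(m=+3) = (-0.018145, -0.023091)   from Y*(Ω₁)=(0.031860, 0.175042), Y(Ω₂)=(-0.145948, 0.077096)
  term(m=+4) = (-0.015619, -0.002507)   from Y*(Ω₁)=(-0.118520, 0.406731), Y(Ω₂)=(0.004632, 0.037051)
Total Σ_m = (-0.223737, -0.000000). Multiply by 1.396263: (-0.312396, -0.000000). P_4(cos γ) = -0.312396

-0.312396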